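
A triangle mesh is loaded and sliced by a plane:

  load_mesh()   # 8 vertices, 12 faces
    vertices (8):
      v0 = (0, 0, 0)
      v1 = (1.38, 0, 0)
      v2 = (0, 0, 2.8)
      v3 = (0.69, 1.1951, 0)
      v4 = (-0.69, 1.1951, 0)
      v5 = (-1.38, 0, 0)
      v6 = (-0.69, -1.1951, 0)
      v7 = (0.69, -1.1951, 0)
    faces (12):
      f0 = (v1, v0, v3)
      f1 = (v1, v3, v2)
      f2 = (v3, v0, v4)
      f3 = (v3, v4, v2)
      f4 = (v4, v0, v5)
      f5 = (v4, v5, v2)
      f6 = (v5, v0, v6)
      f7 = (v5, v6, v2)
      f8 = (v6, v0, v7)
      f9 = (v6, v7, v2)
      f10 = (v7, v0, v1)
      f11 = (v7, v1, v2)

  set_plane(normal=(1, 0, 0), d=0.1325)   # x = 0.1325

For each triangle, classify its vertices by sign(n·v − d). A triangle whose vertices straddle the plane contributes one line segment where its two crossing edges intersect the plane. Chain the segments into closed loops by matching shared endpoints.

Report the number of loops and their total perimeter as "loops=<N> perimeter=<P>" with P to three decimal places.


Straddling triangles (8 of 12):
  (v1,v0,v3) [+-+] → (0.1325, 0, 0)–(0.1325, 0.229494, 0)  len=0.2295
  (v1,v3,v2) [++-] → (0.1325, 0.229494, 2.26232)–(0.1325, 0, 2.53116)  len=0.3535
  (v3,v0,v4) [+--] → (0.1325, 0.229494, 0)–(0.1325, 1.1951, 0)  len=0.9656
  (v3,v4,v2) [+--] → (0.1325, 1.1951, 0)–(0.1325, 0.229494, 2.26232)  len=2.4598
  (v6,v0,v7) [--+] → (0.1325, -0.229494, 0)–(0.1325, -1.1951, 0)  len=0.9656
  (v6,v7,v2) [-+-] → (0.1325, -1.1951, 0)–(0.1325, -0.229494, 2.26232)  len=2.4598
  (v7,v0,v1) [+-+] → (0.1325, -0.229494, 0)–(0.1325, 0, 0)  len=0.2295
  (v7,v1,v2) [++-] → (0.1325, 0, 2.53116)–(0.1325, -0.229494, 2.26232)  len=0.3535

Chained into 1 loop(s):
  loop 1: 8 segments, perimeter = 8.0167
Total perimeter = 8.017

loops=1 perimeter=8.017


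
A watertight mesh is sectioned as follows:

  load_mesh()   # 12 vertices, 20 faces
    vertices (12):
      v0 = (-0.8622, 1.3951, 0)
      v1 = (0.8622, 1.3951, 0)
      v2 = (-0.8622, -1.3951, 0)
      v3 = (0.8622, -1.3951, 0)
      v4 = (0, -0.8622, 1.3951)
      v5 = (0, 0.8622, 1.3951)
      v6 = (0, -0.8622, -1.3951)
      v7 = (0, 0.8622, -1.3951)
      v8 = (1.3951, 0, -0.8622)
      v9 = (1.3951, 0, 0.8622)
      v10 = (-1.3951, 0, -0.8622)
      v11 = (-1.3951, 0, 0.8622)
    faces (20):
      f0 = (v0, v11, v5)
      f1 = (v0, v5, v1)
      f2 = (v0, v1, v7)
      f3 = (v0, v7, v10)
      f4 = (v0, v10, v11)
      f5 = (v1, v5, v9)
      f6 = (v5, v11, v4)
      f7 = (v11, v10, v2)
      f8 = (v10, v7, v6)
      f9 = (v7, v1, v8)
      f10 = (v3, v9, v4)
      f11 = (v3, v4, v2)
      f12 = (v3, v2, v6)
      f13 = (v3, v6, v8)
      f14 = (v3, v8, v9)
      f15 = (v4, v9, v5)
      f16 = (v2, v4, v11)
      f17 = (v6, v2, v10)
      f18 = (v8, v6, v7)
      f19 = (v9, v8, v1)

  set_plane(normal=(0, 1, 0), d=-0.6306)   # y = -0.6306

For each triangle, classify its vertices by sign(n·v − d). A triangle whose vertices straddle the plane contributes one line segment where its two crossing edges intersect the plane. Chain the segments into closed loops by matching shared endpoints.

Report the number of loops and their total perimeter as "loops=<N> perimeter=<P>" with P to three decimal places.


loops=1 perimeter=7.904

Straddling triangles (10 of 20):
  (v5,v11,v4) [++-] → (-0.374745, -0.6306, 1.25195)–(0, -0.6306, 1.3951)  len=0.4012
  (v11,v10,v2) [++-] → (-1.15422, -0.6306, -0.472476)–(-1.15422, -0.6306, 0.472476)  len=0.9450
  (v10,v7,v6) [++-] → (0, -0.6306, -1.3951)–(-0.374745, -0.6306, -1.25195)  len=0.4012
  (v3,v9,v4) [-+-] → (1.15422, -0.6306, 0.472476)–(0.374745, -0.6306, 1.25195)  len=1.1023
  (v3,v6,v8) [--+] → (0.374745, -0.6306, -1.25195)–(1.15422, -0.6306, -0.472476)  len=1.1023
  (v3,v8,v9) [-++] → (1.15422, -0.6306, -0.472476)–(1.15422, -0.6306, 0.472476)  len=0.9450
  (v4,v9,v5) [-++] → (0.374745, -0.6306, 1.25195)–(0, -0.6306, 1.3951)  len=0.4012
  (v2,v4,v11) [--+] → (-0.374745, -0.6306, 1.25195)–(-1.15422, -0.6306, 0.472476)  len=1.1023
  (v6,v2,v10) [--+] → (-1.15422, -0.6306, -0.472476)–(-0.374745, -0.6306, -1.25195)  len=1.1023
  (v8,v6,v7) [+-+] → (0.374745, -0.6306, -1.25195)–(0, -0.6306, -1.3951)  len=0.4012

Chained into 1 loop(s):
  loop 1: 10 segments, perimeter = 7.9039
Total perimeter = 7.904


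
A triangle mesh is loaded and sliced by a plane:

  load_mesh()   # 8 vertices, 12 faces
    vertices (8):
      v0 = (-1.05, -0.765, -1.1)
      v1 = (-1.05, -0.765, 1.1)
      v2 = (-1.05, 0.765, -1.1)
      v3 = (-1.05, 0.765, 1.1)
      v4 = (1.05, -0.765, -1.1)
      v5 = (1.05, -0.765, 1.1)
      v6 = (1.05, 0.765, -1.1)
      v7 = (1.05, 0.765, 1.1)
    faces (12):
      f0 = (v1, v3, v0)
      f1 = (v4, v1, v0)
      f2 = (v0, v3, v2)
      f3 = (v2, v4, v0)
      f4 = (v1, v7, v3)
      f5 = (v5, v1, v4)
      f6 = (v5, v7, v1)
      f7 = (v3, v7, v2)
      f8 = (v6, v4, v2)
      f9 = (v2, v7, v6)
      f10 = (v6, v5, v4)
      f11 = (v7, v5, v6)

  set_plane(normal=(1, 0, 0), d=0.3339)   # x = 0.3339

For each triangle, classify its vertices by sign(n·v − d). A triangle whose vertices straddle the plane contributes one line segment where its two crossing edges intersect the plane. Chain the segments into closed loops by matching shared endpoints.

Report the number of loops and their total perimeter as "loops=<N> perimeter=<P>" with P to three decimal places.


loops=1 perimeter=7.460

Straddling triangles (8 of 12):
  (v4,v1,v0) [+--] → (0.3339, -0.765, -0.3498)–(0.3339, -0.765, -1.1)  len=0.7502
  (v2,v4,v0) [-+-] → (0.3339, -0.24327, -1.1)–(0.3339, -0.765, -1.1)  len=0.5217
  (v1,v7,v3) [-+-] → (0.3339, 0.24327, 1.1)–(0.3339, 0.765, 1.1)  len=0.5217
  (v5,v1,v4) [+-+] → (0.3339, -0.765, 1.1)–(0.3339, -0.765, -0.3498)  len=1.4498
  (v5,v7,v1) [++-] → (0.3339, 0.24327, 1.1)–(0.3339, -0.765, 1.1)  len=1.0083
  (v3,v7,v2) [-+-] → (0.3339, 0.765, 1.1)–(0.3339, 0.765, 0.3498)  len=0.7502
  (v6,v4,v2) [++-] → (0.3339, -0.24327, -1.1)–(0.3339, 0.765, -1.1)  len=1.0083
  (v2,v7,v6) [-++] → (0.3339, 0.765, 0.3498)–(0.3339, 0.765, -1.1)  len=1.4498

Chained into 1 loop(s):
  loop 1: 8 segments, perimeter = 7.4600
Total perimeter = 7.460


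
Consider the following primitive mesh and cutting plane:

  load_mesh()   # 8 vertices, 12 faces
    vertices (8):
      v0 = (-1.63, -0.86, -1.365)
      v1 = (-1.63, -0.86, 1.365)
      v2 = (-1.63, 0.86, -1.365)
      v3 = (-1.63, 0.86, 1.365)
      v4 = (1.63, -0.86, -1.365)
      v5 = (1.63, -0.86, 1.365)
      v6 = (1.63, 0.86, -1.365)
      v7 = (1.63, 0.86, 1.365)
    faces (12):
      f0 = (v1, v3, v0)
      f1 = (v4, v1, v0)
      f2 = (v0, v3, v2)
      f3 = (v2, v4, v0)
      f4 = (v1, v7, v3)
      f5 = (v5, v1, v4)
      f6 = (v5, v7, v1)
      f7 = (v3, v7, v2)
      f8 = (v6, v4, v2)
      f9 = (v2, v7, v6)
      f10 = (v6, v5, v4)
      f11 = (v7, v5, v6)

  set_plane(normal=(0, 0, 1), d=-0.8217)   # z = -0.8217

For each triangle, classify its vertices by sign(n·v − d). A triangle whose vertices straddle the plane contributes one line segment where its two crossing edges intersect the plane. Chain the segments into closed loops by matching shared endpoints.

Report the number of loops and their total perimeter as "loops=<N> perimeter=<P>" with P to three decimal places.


loops=1 perimeter=9.960

Straddling triangles (8 of 12):
  (v1,v3,v0) [++-] → (-1.63, -0.517701, -0.8217)–(-1.63, -0.86, -0.8217)  len=0.3423
  (v4,v1,v0) [-+-] → (0.981224, -0.86, -0.8217)–(-1.63, -0.86, -0.8217)  len=2.6112
  (v0,v3,v2) [-+-] → (-1.63, -0.517701, -0.8217)–(-1.63, 0.86, -0.8217)  len=1.3777
  (v5,v1,v4) [++-] → (0.981224, -0.86, -0.8217)–(1.63, -0.86, -0.8217)  len=0.6488
  (v3,v7,v2) [++-] → (-0.981224, 0.86, -0.8217)–(-1.63, 0.86, -0.8217)  len=0.6488
  (v2,v7,v6) [-+-] → (-0.981224, 0.86, -0.8217)–(1.63, 0.86, -0.8217)  len=2.6112
  (v6,v5,v4) [-+-] → (1.63, 0.517701, -0.8217)–(1.63, -0.86, -0.8217)  len=1.3777
  (v7,v5,v6) [++-] → (1.63, 0.517701, -0.8217)–(1.63, 0.86, -0.8217)  len=0.3423

Chained into 1 loop(s):
  loop 1: 8 segments, perimeter = 9.9600
Total perimeter = 9.960


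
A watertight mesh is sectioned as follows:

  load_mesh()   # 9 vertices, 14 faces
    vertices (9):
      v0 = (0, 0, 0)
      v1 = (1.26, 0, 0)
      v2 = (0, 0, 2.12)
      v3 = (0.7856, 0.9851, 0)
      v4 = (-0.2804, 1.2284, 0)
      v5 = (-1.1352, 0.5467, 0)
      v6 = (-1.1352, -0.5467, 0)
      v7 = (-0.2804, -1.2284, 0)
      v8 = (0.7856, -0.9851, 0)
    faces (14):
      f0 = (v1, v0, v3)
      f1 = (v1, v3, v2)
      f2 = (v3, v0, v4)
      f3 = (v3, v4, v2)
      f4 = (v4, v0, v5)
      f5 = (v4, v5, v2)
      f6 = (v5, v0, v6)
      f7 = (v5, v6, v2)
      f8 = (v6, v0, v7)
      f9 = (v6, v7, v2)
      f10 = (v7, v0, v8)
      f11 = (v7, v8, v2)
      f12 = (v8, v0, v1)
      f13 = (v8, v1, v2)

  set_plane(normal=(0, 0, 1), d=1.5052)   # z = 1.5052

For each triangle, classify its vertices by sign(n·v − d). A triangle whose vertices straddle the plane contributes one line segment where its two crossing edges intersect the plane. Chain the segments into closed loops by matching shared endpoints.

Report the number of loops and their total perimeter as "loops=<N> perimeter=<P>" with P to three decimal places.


loops=1 perimeter=2.220

Straddling triangles (7 of 14):
  (v1,v3,v2) [--+] → (0.227824, 0.285679, 1.5052)–(0.3654, 0, 1.5052)  len=0.3171
  (v3,v4,v2) [--+] → (-0.081316, 0.356236, 1.5052)–(0.227824, 0.285679, 1.5052)  len=0.3171
  (v4,v5,v2) [--+] → (-0.329208, 0.158543, 1.5052)–(-0.081316, 0.356236, 1.5052)  len=0.3171
  (v5,v6,v2) [--+] → (-0.329208, -0.158543, 1.5052)–(-0.329208, 0.158543, 1.5052)  len=0.3171
  (v6,v7,v2) [--+] → (-0.081316, -0.356236, 1.5052)–(-0.329208, -0.158543, 1.5052)  len=0.3171
  (v7,v8,v2) [--+] → (0.227824, -0.285679, 1.5052)–(-0.081316, -0.356236, 1.5052)  len=0.3171
  (v8,v1,v2) [--+] → (0.3654, 0, 1.5052)–(0.227824, -0.285679, 1.5052)  len=0.3171

Chained into 1 loop(s):
  loop 1: 7 segments, perimeter = 2.2196
Total perimeter = 2.220


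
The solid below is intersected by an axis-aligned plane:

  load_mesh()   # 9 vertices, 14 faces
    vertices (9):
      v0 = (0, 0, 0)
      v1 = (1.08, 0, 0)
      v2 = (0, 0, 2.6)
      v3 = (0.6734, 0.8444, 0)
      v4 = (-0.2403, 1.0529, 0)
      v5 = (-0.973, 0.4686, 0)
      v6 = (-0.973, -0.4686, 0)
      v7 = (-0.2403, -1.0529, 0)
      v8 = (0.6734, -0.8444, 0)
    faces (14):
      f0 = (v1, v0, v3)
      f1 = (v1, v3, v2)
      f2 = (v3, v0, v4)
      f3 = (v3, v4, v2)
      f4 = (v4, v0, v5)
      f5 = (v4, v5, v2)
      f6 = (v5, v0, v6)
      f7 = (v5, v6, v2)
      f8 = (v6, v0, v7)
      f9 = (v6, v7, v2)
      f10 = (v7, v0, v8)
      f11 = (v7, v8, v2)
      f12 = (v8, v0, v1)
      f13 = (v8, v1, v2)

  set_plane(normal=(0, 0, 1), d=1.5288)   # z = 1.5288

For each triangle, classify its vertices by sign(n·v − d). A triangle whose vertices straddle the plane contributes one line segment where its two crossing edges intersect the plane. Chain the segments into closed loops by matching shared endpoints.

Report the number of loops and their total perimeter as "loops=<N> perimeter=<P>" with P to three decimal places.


loops=1 perimeter=2.703

Straddling triangles (7 of 14):
  (v1,v3,v2) [--+] → (0.277441, 0.347893, 1.5288)–(0.44496, 0, 1.5288)  len=0.3861
  (v3,v4,v2) [--+] → (-0.0990036, 0.433795, 1.5288)–(0.277441, 0.347893, 1.5288)  len=0.3861
  (v4,v5,v2) [--+] → (-0.400876, 0.193063, 1.5288)–(-0.0990036, 0.433795, 1.5288)  len=0.3861
  (v5,v6,v2) [--+] → (-0.400876, -0.193063, 1.5288)–(-0.400876, 0.193063, 1.5288)  len=0.3861
  (v6,v7,v2) [--+] → (-0.0990036, -0.433795, 1.5288)–(-0.400876, -0.193063, 1.5288)  len=0.3861
  (v7,v8,v2) [--+] → (0.277441, -0.347893, 1.5288)–(-0.0990036, -0.433795, 1.5288)  len=0.3861
  (v8,v1,v2) [--+] → (0.44496, 0, 1.5288)–(0.277441, -0.347893, 1.5288)  len=0.3861

Chained into 1 loop(s):
  loop 1: 7 segments, perimeter = 2.7028
Total perimeter = 2.703


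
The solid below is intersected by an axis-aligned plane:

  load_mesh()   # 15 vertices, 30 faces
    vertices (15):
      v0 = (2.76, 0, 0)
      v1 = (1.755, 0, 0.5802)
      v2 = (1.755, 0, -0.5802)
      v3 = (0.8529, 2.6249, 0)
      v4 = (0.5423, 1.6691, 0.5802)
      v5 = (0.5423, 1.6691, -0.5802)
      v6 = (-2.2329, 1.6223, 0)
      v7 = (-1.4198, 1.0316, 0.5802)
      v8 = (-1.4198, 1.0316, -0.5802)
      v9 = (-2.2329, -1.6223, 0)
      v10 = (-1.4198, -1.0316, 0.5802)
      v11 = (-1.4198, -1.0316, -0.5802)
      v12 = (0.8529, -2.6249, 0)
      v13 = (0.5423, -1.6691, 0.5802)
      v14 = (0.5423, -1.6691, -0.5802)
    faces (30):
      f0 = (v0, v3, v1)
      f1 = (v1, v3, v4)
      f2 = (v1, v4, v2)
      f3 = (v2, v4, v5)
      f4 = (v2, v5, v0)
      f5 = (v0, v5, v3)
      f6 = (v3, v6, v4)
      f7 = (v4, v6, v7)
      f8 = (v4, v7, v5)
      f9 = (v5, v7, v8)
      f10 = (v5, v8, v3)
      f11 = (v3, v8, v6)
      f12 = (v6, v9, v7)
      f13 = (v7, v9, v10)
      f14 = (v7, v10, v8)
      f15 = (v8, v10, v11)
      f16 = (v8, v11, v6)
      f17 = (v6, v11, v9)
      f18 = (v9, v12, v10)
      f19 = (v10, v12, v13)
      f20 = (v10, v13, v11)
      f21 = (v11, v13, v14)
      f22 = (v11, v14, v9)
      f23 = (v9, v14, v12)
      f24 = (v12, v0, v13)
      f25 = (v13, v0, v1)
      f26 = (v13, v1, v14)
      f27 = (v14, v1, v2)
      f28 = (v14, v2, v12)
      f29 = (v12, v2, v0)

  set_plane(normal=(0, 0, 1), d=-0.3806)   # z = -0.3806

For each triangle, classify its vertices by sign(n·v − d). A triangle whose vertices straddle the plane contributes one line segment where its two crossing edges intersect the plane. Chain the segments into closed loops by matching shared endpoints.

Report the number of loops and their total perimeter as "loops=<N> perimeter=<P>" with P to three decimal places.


loops=2 perimeter=22.663

Straddling triangles (20 of 30):
  (v1,v4,v2) [++-] → (1.5464, 0.287101, -0.3806)–(1.755, 0, -0.3806)  len=0.3549
  (v2,v4,v5) [-+-] → (1.5464, 0.287101, -0.3806)–(0.5423, 1.6691, -0.3806)  len=1.7083
  (v2,v5,v0) [--+] → (1.30523, 1.0949, -0.3806)–(2.10074, 0, -0.3806)  len=1.3534
  (v0,v5,v3) [+-+] → (1.30523, 1.0949, -0.3806)–(0.649152, 1.99791, -0.3806)  len=1.1162
  (v4,v7,v5) [++-] → (0.2048, 1.55944, -0.3806)–(0.5423, 1.6691, -0.3806)  len=0.3549
  (v5,v7,v8) [-+-] → (0.2048, 1.55944, -0.3806)–(-1.4198, 1.0316, -0.3806)  len=1.7082
  (v5,v8,v3) [--+] → (-0.637947, 1.57973, -0.3806)–(0.649152, 1.99791, -0.3806)  len=1.3533
  (v3,v8,v6) [+-+] → (-0.637947, 1.57973, -0.3806)–(-1.69952, 1.23481, -0.3806)  len=1.1162
  (v7,v10,v8) [++-] → (-1.4198, 0.67671, -0.3806)–(-1.4198, 1.0316, -0.3806)  len=0.3549
  (v8,v10,v11) [-+-] → (-1.4198, 0.67671, -0.3806)–(-1.4198, -1.0316, -0.3806)  len=1.7083
  (v8,v11,v6) [--+] → (-1.69952, -0.118607, -0.3806)–(-1.69952, 1.23481, -0.3806)  len=1.3534
  (v6,v11,v9) [+-+] → (-1.69952, -0.118607, -0.3806)–(-1.69952, -1.23481, -0.3806)  len=1.1162
  (v10,v13,v11) [++-] → (-1.0823, -1.14126, -0.3806)–(-1.4198, -1.0316, -0.3806)  len=0.3549
  (v11,v13,v14) [-+-] → (-1.0823, -1.14126, -0.3806)–(0.5423, -1.6691, -0.3806)  len=1.7082
  (v11,v14,v9) [--+] → (-0.412422, -1.653, -0.3806)–(-1.69952, -1.23481, -0.3806)  len=1.3533
  (v9,v14,v12) [+-+] → (-0.412422, -1.653, -0.3806)–(0.649152, -1.99791, -0.3806)  len=1.1162
  (v13,v1,v14) [++-] → (0.750896, -1.382, -0.3806)–(0.5423, -1.6691, -0.3806)  len=0.3549
  (v14,v1,v2) [-+-] → (0.750896, -1.382, -0.3806)–(1.755, 0, -0.3806)  len=1.7083
  (v14,v2,v12) [--+] → (1.44466, -0.903016, -0.3806)–(0.649152, -1.99791, -0.3806)  len=1.3534
  (v12,v2,v0) [+-+] → (1.44466, -0.903016, -0.3806)–(2.10074, 0, -0.3806)  len=1.1162

Chained into 2 loop(s):
  loop 1: 10 segments, perimeter = 10.3156
  loop 2: 10 segments, perimeter = 12.3478
Total perimeter = 22.663


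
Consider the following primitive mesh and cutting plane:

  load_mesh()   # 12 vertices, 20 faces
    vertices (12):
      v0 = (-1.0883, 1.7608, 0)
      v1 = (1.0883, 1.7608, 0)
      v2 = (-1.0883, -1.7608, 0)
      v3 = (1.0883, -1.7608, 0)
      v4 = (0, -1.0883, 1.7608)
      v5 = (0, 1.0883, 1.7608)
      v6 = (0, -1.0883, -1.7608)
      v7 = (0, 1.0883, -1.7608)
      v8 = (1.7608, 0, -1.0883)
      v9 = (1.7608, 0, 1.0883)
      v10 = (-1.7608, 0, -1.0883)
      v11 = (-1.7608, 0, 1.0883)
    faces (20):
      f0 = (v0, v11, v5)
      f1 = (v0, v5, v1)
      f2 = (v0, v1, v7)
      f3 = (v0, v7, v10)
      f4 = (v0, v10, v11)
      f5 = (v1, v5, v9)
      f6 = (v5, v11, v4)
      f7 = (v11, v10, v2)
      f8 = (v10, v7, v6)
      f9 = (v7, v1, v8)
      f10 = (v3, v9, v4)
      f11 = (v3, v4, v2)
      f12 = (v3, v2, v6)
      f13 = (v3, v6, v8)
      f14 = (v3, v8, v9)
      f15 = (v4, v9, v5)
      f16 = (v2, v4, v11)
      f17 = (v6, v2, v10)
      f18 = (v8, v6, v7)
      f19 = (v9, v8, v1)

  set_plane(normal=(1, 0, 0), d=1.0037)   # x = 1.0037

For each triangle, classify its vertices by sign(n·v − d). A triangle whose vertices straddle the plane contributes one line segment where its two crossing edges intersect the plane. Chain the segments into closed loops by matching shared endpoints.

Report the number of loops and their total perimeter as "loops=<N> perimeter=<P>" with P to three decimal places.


loops=1 perimeter=9.476

Straddling triangles (10 of 20):
  (v0,v5,v1) [--+] → (1.0037, 1.70852, 0.136877)–(1.0037, 1.7608, 0)  len=0.1465
  (v0,v1,v7) [-+-] → (1.0037, 1.7608, 0)–(1.0037, 1.70852, -0.136877)  len=0.1465
  (v1,v5,v9) [+-+] → (1.0037, 1.70852, 0.136877)–(1.0037, 0.467942, 1.37746)  len=1.7544
  (v7,v1,v8) [-++] → (1.0037, 1.70852, -0.136877)–(1.0037, 0.467942, -1.37746)  len=1.7544
  (v3,v9,v4) [++-] → (1.0037, -0.467942, 1.37746)–(1.0037, -1.70852, 0.136877)  len=1.7544
  (v3,v4,v2) [+--] → (1.0037, -1.70852, 0.136877)–(1.0037, -1.7608, 0)  len=0.1465
  (v3,v2,v6) [+--] → (1.0037, -1.7608, 0)–(1.0037, -1.70852, -0.136877)  len=0.1465
  (v3,v6,v8) [+-+] → (1.0037, -1.70852, -0.136877)–(1.0037, -0.467942, -1.37746)  len=1.7544
  (v4,v9,v5) [-+-] → (1.0037, -0.467942, 1.37746)–(1.0037, 0.467942, 1.37746)  len=0.9359
  (v8,v6,v7) [+--] → (1.0037, -0.467942, -1.37746)–(1.0037, 0.467942, -1.37746)  len=0.9359

Chained into 1 loop(s):
  loop 1: 10 segments, perimeter = 9.4756
Total perimeter = 9.476


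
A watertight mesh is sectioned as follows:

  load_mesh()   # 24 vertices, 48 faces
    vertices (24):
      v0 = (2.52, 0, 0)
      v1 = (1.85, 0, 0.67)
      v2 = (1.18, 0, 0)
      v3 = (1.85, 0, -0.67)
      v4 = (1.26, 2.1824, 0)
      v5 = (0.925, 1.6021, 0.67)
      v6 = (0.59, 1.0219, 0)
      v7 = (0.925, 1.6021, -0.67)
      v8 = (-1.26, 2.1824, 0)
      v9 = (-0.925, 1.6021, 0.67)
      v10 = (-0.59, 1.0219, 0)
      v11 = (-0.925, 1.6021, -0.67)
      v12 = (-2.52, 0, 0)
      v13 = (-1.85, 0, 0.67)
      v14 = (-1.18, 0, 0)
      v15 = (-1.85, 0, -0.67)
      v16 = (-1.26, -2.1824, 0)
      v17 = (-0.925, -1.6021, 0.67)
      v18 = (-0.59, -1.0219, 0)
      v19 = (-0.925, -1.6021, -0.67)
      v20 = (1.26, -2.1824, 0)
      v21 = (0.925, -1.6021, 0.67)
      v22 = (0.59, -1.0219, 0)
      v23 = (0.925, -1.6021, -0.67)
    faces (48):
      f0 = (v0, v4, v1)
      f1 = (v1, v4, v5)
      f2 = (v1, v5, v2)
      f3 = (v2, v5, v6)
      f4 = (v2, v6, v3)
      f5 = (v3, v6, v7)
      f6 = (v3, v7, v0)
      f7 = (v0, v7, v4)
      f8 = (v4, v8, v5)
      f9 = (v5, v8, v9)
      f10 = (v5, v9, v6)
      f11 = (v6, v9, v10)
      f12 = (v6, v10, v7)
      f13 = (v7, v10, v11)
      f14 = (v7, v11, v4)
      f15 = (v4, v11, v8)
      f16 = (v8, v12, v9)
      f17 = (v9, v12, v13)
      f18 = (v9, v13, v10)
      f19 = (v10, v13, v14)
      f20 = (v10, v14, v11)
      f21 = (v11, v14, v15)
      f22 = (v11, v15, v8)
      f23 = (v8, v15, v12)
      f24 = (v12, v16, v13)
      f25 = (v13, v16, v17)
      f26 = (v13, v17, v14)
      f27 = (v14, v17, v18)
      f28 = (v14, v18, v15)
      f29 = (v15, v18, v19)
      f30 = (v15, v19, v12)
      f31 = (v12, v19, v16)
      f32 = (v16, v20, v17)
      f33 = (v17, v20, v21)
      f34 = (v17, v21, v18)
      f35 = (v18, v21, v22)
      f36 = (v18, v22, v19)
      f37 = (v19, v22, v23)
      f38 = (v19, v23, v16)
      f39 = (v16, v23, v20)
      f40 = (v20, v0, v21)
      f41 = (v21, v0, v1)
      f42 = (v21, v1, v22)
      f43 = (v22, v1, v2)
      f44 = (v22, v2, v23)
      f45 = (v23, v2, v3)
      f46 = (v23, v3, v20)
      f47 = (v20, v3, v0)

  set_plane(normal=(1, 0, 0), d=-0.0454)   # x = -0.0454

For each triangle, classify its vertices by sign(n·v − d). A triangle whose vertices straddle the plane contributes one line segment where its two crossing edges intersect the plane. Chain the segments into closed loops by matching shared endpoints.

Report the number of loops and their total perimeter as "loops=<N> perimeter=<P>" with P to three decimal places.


loops=2 perimeter=7.091

Straddling triangles (16 of 48):
  (v4,v8,v5) [+-+] → (-0.0454, 2.1824, 0)–(-0.0454, 1.85982, 0.37244)  len=0.4927
  (v5,v8,v9) [+--] → (-0.0454, 1.85982, 0.37244)–(-0.0454, 1.6021, 0.67)  len=0.3937
  (v5,v9,v6) [+-+] → (-0.0454, 1.6021, 0.67)–(-0.0454, 1.26524, 0.281002)  len=0.5146
  (v6,v9,v10) [+--] → (-0.0454, 1.26524, 0.281002)–(-0.0454, 1.0219, 0)  len=0.3717
  (v6,v10,v7) [+-+] → (-0.0454, 1.0219, 0)–(-0.0454, 1.23047, -0.240846)  len=0.3186
  (v7,v10,v11) [+--] → (-0.0454, 1.23047, -0.240846)–(-0.0454, 1.6021, -0.67)  len=0.5677
  (v7,v11,v4) [+-+] → (-0.0454, 1.6021, -0.67)–(-0.0454, 1.83571, -0.400283)  len=0.3568
  (v4,v11,v8) [+--] → (-0.0454, 1.83571, -0.400283)–(-0.0454, 2.1824, 0)  len=0.5295
  (v16,v20,v17) [-+-] → (-0.0454, -2.1824, 0)–(-0.0454, -1.83571, 0.400283)  len=0.5295
  (v17,v20,v21) [-++] → (-0.0454, -1.83571, 0.400283)–(-0.0454, -1.6021, 0.67)  len=0.3568
  (v17,v21,v18) [-+-] → (-0.0454, -1.6021, 0.67)–(-0.0454, -1.23047, 0.240846)  len=0.5677
  (v18,v21,v22) [-++] → (-0.0454, -1.23047, 0.240846)–(-0.0454, -1.0219, 0)  len=0.3186
  (v18,v22,v19) [-+-] → (-0.0454, -1.0219, 0)–(-0.0454, -1.26524, -0.281002)  len=0.3717
  (v19,v22,v23) [-++] → (-0.0454, -1.26524, -0.281002)–(-0.0454, -1.6021, -0.67)  len=0.5146
  (v19,v23,v16) [-+-] → (-0.0454, -1.6021, -0.67)–(-0.0454, -1.85982, -0.37244)  len=0.3937
  (v16,v23,v20) [-++] → (-0.0454, -1.85982, -0.37244)–(-0.0454, -2.1824, 0)  len=0.4927

Chained into 2 loop(s):
  loop 1: 8 segments, perimeter = 3.5453
  loop 2: 8 segments, perimeter = 3.5453
Total perimeter = 7.091


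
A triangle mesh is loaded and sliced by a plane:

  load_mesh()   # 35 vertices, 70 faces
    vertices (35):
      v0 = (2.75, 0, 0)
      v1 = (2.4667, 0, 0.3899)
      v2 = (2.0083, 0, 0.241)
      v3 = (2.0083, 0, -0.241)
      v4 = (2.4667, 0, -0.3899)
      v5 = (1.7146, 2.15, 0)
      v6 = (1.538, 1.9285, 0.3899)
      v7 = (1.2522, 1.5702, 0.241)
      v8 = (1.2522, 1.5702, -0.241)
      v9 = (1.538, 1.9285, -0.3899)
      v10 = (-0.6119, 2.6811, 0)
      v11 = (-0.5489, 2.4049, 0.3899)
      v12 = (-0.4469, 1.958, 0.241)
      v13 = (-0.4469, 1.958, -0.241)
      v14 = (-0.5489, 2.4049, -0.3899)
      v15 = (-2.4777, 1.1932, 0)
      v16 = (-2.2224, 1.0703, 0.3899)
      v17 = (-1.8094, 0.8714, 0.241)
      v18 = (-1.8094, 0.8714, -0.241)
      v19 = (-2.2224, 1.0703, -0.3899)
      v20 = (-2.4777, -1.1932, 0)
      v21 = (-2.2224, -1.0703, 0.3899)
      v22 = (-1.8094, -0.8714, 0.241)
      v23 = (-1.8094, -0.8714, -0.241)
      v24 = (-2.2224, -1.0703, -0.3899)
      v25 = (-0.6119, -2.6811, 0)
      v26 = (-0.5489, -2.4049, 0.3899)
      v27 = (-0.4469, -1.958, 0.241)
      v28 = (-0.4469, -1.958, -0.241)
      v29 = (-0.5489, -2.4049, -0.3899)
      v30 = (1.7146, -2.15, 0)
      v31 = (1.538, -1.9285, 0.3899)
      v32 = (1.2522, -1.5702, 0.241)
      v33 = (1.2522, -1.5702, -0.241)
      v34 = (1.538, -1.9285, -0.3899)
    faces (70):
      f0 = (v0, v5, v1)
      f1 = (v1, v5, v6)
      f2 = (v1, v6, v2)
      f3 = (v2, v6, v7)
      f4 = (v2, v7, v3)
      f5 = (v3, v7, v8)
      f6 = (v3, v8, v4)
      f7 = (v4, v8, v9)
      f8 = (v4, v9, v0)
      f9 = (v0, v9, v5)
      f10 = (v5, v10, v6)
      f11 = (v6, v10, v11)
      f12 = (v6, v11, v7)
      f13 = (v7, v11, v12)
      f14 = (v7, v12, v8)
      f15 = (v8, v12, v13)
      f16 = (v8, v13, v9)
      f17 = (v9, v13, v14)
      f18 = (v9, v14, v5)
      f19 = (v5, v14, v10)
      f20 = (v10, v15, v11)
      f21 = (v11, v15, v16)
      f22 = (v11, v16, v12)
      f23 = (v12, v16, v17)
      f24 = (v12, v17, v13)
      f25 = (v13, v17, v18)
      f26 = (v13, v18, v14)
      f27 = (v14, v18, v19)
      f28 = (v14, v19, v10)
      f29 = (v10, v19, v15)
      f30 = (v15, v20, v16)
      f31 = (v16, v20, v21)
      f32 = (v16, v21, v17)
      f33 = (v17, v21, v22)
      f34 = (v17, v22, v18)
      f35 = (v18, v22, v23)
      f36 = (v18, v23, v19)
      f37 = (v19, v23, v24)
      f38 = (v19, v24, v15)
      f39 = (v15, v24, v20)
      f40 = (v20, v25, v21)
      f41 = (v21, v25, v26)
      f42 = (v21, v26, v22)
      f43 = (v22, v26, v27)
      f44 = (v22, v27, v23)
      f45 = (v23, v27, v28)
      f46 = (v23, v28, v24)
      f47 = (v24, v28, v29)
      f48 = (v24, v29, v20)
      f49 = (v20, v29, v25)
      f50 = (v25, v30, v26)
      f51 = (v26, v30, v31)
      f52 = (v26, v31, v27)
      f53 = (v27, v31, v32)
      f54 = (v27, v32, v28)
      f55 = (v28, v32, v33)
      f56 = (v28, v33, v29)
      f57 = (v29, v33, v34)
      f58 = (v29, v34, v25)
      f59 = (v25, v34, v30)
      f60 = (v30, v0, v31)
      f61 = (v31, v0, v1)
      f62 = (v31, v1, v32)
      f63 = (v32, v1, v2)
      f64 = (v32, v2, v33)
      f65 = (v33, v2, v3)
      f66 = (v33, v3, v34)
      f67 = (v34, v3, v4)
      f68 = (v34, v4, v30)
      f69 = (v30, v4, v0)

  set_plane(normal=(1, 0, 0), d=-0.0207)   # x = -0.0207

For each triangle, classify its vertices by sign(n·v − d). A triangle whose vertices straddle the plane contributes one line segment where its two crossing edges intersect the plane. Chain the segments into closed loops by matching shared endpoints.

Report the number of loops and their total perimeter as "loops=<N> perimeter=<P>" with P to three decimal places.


loops=2 perimeter=4.639

Straddling triangles (20 of 70):
  (v5,v10,v6) [+-+] → (-0.0207, 2.54614, 0)–(-0.0207, 2.47414, 0.107218)  len=0.1291
  (v6,v10,v11) [+--] → (-0.0207, 2.47414, 0.107218)–(-0.0207, 2.28432, 0.3899)  len=0.3405
  (v6,v11,v7) [+-+] → (-0.0207, 2.28432, 0.3899)–(-0.0207, 2.16011, 0.346233)  len=0.1317
  (v7,v11,v12) [+--] → (-0.0207, 2.16011, 0.346233)–(-0.0207, 1.86072, 0.241)  len=0.3173
  (v7,v12,v8) [+-+] → (-0.0207, 1.86072, 0.241)–(-0.0207, 1.86072, 0.120096)  len=0.1209
  (v8,v12,v13) [+--] → (-0.0207, 1.86072, 0.120096)–(-0.0207, 1.86072, -0.241)  len=0.3611
  (v8,v13,v9) [+-+] → (-0.0207, 1.86072, -0.241)–(-0.0207, 1.95167, -0.272972)  len=0.0964
  (v9,v13,v14) [+--] → (-0.0207, 1.95167, -0.272972)–(-0.0207, 2.28432, -0.3899)  len=0.3526
  (v9,v14,v5) [+-+] → (-0.0207, 2.28432, -0.3899)–(-0.0207, 2.34542, -0.298915)  len=0.1096
  (v5,v14,v10) [+--] → (-0.0207, 2.34542, -0.298915)–(-0.0207, 2.54614, 0)  len=0.3601
  (v25,v30,v26) [-+-] → (-0.0207, -2.54614, 0)–(-0.0207, -2.34542, 0.298915)  len=0.3601
  (v26,v30,v31) [-++] → (-0.0207, -2.34542, 0.298915)–(-0.0207, -2.28432, 0.3899)  len=0.1096
  (v26,v31,v27) [-+-] → (-0.0207, -2.28432, 0.3899)–(-0.0207, -1.95167, 0.272972)  len=0.3526
  (v27,v31,v32) [-++] → (-0.0207, -1.95167, 0.272972)–(-0.0207, -1.86072, 0.241)  len=0.0964
  (v27,v32,v28) [-+-] → (-0.0207, -1.86072, 0.241)–(-0.0207, -1.86072, -0.120096)  len=0.3611
  (v28,v32,v33) [-++] → (-0.0207, -1.86072, -0.120096)–(-0.0207, -1.86072, -0.241)  len=0.1209
  (v28,v33,v29) [-+-] → (-0.0207, -1.86072, -0.241)–(-0.0207, -2.16011, -0.346233)  len=0.3173
  (v29,v33,v34) [-++] → (-0.0207, -2.16011, -0.346233)–(-0.0207, -2.28432, -0.3899)  len=0.1317
  (v29,v34,v25) [-+-] → (-0.0207, -2.28432, -0.3899)–(-0.0207, -2.47414, -0.107218)  len=0.3405
  (v25,v34,v30) [-++] → (-0.0207, -2.47414, -0.107218)–(-0.0207, -2.54614, 0)  len=0.1291

Chained into 2 loop(s):
  loop 1: 10 segments, perimeter = 2.3193
  loop 2: 10 segments, perimeter = 2.3193
Total perimeter = 4.639


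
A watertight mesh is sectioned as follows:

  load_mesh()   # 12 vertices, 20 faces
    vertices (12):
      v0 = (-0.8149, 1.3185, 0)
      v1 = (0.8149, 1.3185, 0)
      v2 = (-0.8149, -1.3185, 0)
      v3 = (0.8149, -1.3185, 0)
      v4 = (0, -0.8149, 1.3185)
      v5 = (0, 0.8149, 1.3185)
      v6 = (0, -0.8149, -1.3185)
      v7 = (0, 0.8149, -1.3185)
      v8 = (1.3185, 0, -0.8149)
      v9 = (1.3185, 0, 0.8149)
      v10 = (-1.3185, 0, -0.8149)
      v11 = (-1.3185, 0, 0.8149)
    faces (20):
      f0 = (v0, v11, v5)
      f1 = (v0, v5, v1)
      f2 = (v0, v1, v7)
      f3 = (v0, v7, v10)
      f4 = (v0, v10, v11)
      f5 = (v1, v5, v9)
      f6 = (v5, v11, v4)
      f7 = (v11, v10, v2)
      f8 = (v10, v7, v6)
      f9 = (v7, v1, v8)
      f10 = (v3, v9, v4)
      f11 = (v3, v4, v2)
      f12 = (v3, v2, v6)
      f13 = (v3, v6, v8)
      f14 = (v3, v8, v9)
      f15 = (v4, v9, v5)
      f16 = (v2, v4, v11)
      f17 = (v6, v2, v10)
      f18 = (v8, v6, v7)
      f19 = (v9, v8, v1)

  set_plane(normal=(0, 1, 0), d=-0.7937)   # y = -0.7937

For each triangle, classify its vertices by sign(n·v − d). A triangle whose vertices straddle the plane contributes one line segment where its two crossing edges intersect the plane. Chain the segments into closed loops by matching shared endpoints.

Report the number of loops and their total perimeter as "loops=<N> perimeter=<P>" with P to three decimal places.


loops=1 perimeter=6.994

Straddling triangles (10 of 20):
  (v5,v11,v4) [++-] → (-0.0343014, -0.7937, 1.3054)–(0, -0.7937, 1.3185)  len=0.0367
  (v11,v10,v2) [++-] → (-1.01535, -0.7937, -0.324353)–(-1.01535, -0.7937, 0.324353)  len=0.6487
  (v10,v7,v6) [++-] → (0, -0.7937, -1.3185)–(-0.0343014, -0.7937, -1.3054)  len=0.0367
  (v3,v9,v4) [-+-] → (1.01535, -0.7937, 0.324353)–(0.0343014, -0.7937, 1.3054)  len=1.3874
  (v3,v6,v8) [--+] → (0.0343014, -0.7937, -1.3054)–(1.01535, -0.7937, -0.324353)  len=1.3874
  (v3,v8,v9) [-++] → (1.01535, -0.7937, -0.324353)–(1.01535, -0.7937, 0.324353)  len=0.6487
  (v4,v9,v5) [-++] → (0.0343014, -0.7937, 1.3054)–(0, -0.7937, 1.3185)  len=0.0367
  (v2,v4,v11) [--+] → (-0.0343014, -0.7937, 1.3054)–(-1.01535, -0.7937, 0.324353)  len=1.3874
  (v6,v2,v10) [--+] → (-1.01535, -0.7937, -0.324353)–(-0.0343014, -0.7937, -1.3054)  len=1.3874
  (v8,v6,v7) [+-+] → (0.0343014, -0.7937, -1.3054)–(0, -0.7937, -1.3185)  len=0.0367

Chained into 1 loop(s):
  loop 1: 10 segments, perimeter = 6.9939
Total perimeter = 6.994


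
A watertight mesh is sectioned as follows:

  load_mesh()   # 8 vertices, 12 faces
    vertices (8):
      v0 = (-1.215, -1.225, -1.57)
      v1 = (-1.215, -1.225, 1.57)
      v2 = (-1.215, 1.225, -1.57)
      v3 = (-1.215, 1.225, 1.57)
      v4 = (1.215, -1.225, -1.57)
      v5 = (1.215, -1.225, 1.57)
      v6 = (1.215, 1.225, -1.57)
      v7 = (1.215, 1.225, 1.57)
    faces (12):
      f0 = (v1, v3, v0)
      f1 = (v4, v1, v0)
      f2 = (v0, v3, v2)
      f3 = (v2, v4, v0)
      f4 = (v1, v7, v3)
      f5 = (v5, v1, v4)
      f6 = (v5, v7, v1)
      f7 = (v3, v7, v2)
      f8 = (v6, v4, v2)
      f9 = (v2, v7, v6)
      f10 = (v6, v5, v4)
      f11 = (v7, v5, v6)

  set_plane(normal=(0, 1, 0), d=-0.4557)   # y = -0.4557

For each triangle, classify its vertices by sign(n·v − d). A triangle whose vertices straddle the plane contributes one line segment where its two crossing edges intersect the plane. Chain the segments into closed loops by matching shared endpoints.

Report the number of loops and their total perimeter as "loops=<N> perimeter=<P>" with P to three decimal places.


loops=1 perimeter=11.140

Straddling triangles (8 of 12):
  (v1,v3,v0) [-+-] → (-1.215, -0.4557, 1.57)–(-1.215, -0.4557, -0.58404)  len=2.1540
  (v0,v3,v2) [-++] → (-1.215, -0.4557, -0.58404)–(-1.215, -0.4557, -1.57)  len=0.9860
  (v2,v4,v0) [+--] → (0.45198, -0.4557, -1.57)–(-1.215, -0.4557, -1.57)  len=1.6670
  (v1,v7,v3) [-++] → (-0.45198, -0.4557, 1.57)–(-1.215, -0.4557, 1.57)  len=0.7630
  (v5,v7,v1) [-+-] → (1.215, -0.4557, 1.57)–(-0.45198, -0.4557, 1.57)  len=1.6670
  (v6,v4,v2) [+-+] → (1.215, -0.4557, -1.57)–(0.45198, -0.4557, -1.57)  len=0.7630
  (v6,v5,v4) [+--] → (1.215, -0.4557, 0.58404)–(1.215, -0.4557, -1.57)  len=2.1540
  (v7,v5,v6) [+-+] → (1.215, -0.4557, 1.57)–(1.215, -0.4557, 0.58404)  len=0.9860

Chained into 1 loop(s):
  loop 1: 8 segments, perimeter = 11.1400
Total perimeter = 11.140


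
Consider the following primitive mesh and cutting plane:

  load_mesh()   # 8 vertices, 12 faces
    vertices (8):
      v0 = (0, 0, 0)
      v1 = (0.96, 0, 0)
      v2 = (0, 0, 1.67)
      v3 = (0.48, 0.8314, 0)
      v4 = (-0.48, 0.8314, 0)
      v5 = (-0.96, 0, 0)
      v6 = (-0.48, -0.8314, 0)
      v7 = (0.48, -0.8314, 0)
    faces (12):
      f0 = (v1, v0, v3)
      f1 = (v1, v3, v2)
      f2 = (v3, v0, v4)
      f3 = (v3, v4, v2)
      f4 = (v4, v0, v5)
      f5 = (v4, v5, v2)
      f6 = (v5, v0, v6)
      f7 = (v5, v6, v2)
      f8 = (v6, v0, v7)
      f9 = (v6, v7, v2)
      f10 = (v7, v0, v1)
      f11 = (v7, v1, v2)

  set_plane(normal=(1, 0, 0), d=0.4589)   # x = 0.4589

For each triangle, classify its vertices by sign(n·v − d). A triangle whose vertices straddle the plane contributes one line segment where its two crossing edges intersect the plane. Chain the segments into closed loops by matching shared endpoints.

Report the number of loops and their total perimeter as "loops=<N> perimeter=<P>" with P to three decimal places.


loops=1 perimeter=4.080

Straddling triangles (8 of 12):
  (v1,v0,v3) [+-+] → (0.4589, 0, 0)–(0.4589, 0.794853, 0)  len=0.7949
  (v1,v3,v2) [++-] → (0.4589, 0.794853, 0.0734104)–(0.4589, 0, 0.871705)  len=1.1265
  (v3,v0,v4) [+--] → (0.4589, 0.794853, 0)–(0.4589, 0.8314, 0)  len=0.0365
  (v3,v4,v2) [+--] → (0.4589, 0.8314, 0)–(0.4589, 0.794853, 0.0734104)  len=0.0820
  (v6,v0,v7) [--+] → (0.4589, -0.794853, 0)–(0.4589, -0.8314, 0)  len=0.0365
  (v6,v7,v2) [-+-] → (0.4589, -0.8314, 0)–(0.4589, -0.794853, 0.0734104)  len=0.0820
  (v7,v0,v1) [+-+] → (0.4589, -0.794853, 0)–(0.4589, 0, 0)  len=0.7949
  (v7,v1,v2) [++-] → (0.4589, 0, 0.871705)–(0.4589, -0.794853, 0.0734104)  len=1.1265

Chained into 1 loop(s):
  loop 1: 8 segments, perimeter = 4.0799
Total perimeter = 4.080


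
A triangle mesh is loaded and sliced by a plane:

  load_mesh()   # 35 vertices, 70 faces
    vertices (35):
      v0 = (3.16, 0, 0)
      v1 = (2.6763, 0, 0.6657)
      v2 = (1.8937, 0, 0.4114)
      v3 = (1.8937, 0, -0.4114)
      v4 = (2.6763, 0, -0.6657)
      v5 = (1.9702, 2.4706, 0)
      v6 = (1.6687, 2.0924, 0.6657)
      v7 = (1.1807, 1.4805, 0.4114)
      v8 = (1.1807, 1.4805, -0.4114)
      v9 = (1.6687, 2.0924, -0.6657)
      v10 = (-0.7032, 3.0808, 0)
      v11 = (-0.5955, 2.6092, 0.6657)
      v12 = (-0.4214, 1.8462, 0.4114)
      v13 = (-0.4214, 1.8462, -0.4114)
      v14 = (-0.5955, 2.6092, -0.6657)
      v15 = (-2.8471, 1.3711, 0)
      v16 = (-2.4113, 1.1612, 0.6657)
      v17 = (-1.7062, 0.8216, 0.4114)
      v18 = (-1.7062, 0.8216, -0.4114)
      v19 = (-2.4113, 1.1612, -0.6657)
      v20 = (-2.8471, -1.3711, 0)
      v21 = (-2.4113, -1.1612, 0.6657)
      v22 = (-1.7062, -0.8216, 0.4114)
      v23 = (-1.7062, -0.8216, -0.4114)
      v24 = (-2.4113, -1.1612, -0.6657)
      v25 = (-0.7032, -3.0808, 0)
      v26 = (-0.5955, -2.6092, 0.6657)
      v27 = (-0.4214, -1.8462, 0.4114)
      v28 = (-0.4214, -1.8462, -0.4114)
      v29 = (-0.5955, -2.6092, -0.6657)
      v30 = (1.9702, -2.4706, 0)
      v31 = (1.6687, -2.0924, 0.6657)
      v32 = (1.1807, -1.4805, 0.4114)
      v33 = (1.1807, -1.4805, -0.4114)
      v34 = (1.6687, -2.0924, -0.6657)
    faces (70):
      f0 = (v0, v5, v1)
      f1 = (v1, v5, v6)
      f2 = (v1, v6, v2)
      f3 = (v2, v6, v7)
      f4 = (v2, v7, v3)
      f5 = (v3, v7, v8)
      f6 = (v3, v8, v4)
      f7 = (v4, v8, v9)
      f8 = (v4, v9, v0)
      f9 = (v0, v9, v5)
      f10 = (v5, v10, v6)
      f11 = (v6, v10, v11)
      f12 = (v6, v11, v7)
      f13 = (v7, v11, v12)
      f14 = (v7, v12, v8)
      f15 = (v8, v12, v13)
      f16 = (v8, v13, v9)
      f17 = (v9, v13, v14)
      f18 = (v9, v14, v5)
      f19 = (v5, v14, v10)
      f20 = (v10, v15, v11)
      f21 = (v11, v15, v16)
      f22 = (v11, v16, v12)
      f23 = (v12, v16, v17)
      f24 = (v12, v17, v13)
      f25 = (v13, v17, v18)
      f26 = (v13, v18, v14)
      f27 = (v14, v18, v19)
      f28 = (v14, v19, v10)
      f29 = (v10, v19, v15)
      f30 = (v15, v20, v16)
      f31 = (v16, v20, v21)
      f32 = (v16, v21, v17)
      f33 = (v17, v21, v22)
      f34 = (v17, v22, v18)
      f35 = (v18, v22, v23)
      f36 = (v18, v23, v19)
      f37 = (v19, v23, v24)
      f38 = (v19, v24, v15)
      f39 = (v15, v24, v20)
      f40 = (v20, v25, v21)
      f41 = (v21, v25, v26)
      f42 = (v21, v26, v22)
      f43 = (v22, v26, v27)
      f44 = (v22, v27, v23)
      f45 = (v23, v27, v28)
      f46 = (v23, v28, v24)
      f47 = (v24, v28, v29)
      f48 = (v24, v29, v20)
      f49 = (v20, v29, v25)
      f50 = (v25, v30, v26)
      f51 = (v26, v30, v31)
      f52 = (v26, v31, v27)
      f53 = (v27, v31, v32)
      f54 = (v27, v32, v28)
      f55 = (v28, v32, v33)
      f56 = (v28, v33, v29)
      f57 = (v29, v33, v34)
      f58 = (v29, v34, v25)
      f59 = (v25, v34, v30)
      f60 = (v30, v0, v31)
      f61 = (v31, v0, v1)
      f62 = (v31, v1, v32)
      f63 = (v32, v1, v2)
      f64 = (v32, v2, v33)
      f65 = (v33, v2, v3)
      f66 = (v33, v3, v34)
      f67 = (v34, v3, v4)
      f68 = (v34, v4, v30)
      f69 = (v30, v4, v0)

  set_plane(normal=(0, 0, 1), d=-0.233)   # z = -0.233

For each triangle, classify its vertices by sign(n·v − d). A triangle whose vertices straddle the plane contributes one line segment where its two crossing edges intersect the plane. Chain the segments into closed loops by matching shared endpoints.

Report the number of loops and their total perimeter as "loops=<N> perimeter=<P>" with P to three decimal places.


loops=2 perimeter=29.670

Straddling triangles (28 of 70):
  (v2,v7,v3) [++-] → (1.73911, 0.321003, -0.233)–(1.8937, 0, -0.233)  len=0.3563
  (v3,v7,v8) [-+-] → (1.73911, 0.321003, -0.233)–(1.1807, 1.4805, -0.233)  len=1.2870
  (v4,v9,v0) [--+] → (2.63803, 0.732356, -0.233)–(2.9907, 0, -0.233)  len=0.8128
  (v0,v9,v5) [+-+] → (2.63803, 0.732356, -0.233)–(1.86467, 2.33823, -0.233)  len=1.7824
  (v7,v12,v8) [++-] → (0.833332, 1.55979, -0.233)–(1.1807, 1.4805, -0.233)  len=0.3563
  (v8,v12,v13) [-+-] → (0.833332, 1.55979, -0.233)–(-0.4214, 1.8462, -0.233)  len=1.2870
  (v9,v14,v5) [--+] → (1.07219, 2.51911, -0.233)–(1.86467, 2.33823, -0.233)  len=0.8129
  (v5,v14,v10) [+-+] → (1.07219, 2.51911, -0.233)–(-0.665504, 2.91574, -0.233)  len=1.7824
  (v12,v17,v13) [++-] → (-0.699971, 1.62405, -0.233)–(-0.4214, 1.8462, -0.233)  len=0.3563
  (v13,v17,v18) [-+-] → (-0.699971, 1.62405, -0.233)–(-1.7062, 0.8216, -0.233)  len=1.2870
  (v14,v19,v10) [--+] → (-1.30105, 2.40893, -0.233)–(-0.665504, 2.91574, -0.233)  len=0.8129
  (v10,v19,v15) [+-+] → (-1.30105, 2.40893, -0.233)–(-2.69457, 1.29763, -0.233)  len=1.7824
  (v17,v22,v18) [++-] → (-1.7062, 0.46532, -0.233)–(-1.7062, 0.8216, -0.233)  len=0.3563
  (v18,v22,v23) [-+-] → (-1.7062, 0.46532, -0.233)–(-1.7062, -0.8216, -0.233)  len=1.2869
  (v19,v24,v15) [--+] → (-2.69457, 0.484776, -0.233)–(-2.69457, 1.29763, -0.233)  len=0.8129
  (v15,v24,v20) [+-+] → (-2.69457, 0.484776, -0.233)–(-2.69457, -1.29763, -0.233)  len=1.7824
  (v22,v27,v23) [++-] → (-1.42763, -1.04375, -0.233)–(-1.7062, -0.8216, -0.233)  len=0.3563
  (v23,v27,v28) [-+-] → (-1.42763, -1.04375, -0.233)–(-0.4214, -1.8462, -0.233)  len=1.2870
  (v24,v29,v20) [--+] → (-2.05902, -1.80444, -0.233)–(-2.69457, -1.29763, -0.233)  len=0.8129
  (v20,v29,v25) [+-+] → (-2.05902, -1.80444, -0.233)–(-0.665504, -2.91574, -0.233)  len=1.7824
  (v27,v32,v28) [++-] → (-0.0740317, -1.76691, -0.233)–(-0.4214, -1.8462, -0.233)  len=0.3563
  (v28,v32,v33) [-+-] → (-0.0740317, -1.76691, -0.233)–(1.1807, -1.4805, -0.233)  len=1.2870
  (v29,v34,v25) [--+] → (0.126983, -2.73485, -0.233)–(-0.665504, -2.91574, -0.233)  len=0.8129
  (v25,v34,v30) [+-+] → (0.126983, -2.73485, -0.233)–(1.86467, -2.33823, -0.233)  len=1.7824
  (v32,v2,v33) [++-] → (1.33529, -1.1595, -0.233)–(1.1807, -1.4805, -0.233)  len=0.3563
  (v33,v2,v3) [-+-] → (1.33529, -1.1595, -0.233)–(1.8937, 0, -0.233)  len=1.2870
  (v34,v4,v30) [--+] → (2.21734, -1.60587, -0.233)–(1.86467, -2.33823, -0.233)  len=0.8128
  (v30,v4,v0) [+-+] → (2.21734, -1.60587, -0.233)–(2.9907, 0, -0.233)  len=1.7824

Chained into 2 loop(s):
  loop 1: 14 segments, perimeter = 11.5030
  loop 2: 14 segments, perimeter = 18.1667
Total perimeter = 29.670
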